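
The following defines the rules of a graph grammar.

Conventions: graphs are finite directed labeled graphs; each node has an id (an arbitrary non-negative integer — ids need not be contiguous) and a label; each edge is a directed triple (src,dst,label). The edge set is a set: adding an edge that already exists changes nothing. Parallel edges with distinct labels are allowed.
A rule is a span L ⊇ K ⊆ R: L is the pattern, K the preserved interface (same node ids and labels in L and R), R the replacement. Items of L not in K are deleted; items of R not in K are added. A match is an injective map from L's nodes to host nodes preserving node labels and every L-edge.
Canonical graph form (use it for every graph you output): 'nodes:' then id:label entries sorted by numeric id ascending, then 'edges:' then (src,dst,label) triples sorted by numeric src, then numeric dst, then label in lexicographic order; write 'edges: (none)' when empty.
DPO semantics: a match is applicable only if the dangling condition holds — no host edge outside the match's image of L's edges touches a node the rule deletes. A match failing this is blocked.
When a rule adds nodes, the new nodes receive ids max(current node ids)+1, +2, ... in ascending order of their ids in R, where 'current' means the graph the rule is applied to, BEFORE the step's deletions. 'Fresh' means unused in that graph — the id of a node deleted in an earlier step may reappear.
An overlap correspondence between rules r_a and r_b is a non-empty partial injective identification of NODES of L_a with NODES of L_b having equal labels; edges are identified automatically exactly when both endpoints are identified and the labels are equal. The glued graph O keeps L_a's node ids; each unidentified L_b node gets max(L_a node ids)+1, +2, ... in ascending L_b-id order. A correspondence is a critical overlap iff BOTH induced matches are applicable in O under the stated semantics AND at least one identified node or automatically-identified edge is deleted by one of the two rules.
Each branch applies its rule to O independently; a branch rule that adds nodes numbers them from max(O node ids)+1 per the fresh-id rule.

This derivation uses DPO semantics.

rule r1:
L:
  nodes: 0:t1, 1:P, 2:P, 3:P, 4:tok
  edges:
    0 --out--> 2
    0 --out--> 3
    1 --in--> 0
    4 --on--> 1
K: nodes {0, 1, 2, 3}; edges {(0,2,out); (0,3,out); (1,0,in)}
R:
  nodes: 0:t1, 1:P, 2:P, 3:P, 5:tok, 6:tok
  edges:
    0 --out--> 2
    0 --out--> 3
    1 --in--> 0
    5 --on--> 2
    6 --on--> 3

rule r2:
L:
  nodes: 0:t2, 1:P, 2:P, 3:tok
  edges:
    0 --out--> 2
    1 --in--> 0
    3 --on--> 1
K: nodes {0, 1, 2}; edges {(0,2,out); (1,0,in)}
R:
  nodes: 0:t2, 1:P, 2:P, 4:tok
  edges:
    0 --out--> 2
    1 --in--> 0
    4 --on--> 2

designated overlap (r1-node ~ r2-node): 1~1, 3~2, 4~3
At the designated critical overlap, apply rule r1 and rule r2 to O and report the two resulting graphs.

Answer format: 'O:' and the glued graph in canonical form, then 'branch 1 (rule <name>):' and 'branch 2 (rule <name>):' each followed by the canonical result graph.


O:
nodes: 0:t1, 1:P, 2:P, 3:P, 4:tok, 5:t2
edges: (0,2,out); (0,3,out); (1,0,in); (1,5,in); (4,1,on); (5,3,out)
branch 1 (rule r1):
nodes: 0:t1, 1:P, 2:P, 3:P, 5:t2, 6:tok, 7:tok
edges: (0,2,out); (0,3,out); (1,0,in); (1,5,in); (5,3,out); (6,2,on); (7,3,on)
branch 2 (rule r2):
nodes: 0:t1, 1:P, 2:P, 3:P, 5:t2, 6:tok
edges: (0,2,out); (0,3,out); (1,0,in); (1,5,in); (5,3,out); (6,3,on)


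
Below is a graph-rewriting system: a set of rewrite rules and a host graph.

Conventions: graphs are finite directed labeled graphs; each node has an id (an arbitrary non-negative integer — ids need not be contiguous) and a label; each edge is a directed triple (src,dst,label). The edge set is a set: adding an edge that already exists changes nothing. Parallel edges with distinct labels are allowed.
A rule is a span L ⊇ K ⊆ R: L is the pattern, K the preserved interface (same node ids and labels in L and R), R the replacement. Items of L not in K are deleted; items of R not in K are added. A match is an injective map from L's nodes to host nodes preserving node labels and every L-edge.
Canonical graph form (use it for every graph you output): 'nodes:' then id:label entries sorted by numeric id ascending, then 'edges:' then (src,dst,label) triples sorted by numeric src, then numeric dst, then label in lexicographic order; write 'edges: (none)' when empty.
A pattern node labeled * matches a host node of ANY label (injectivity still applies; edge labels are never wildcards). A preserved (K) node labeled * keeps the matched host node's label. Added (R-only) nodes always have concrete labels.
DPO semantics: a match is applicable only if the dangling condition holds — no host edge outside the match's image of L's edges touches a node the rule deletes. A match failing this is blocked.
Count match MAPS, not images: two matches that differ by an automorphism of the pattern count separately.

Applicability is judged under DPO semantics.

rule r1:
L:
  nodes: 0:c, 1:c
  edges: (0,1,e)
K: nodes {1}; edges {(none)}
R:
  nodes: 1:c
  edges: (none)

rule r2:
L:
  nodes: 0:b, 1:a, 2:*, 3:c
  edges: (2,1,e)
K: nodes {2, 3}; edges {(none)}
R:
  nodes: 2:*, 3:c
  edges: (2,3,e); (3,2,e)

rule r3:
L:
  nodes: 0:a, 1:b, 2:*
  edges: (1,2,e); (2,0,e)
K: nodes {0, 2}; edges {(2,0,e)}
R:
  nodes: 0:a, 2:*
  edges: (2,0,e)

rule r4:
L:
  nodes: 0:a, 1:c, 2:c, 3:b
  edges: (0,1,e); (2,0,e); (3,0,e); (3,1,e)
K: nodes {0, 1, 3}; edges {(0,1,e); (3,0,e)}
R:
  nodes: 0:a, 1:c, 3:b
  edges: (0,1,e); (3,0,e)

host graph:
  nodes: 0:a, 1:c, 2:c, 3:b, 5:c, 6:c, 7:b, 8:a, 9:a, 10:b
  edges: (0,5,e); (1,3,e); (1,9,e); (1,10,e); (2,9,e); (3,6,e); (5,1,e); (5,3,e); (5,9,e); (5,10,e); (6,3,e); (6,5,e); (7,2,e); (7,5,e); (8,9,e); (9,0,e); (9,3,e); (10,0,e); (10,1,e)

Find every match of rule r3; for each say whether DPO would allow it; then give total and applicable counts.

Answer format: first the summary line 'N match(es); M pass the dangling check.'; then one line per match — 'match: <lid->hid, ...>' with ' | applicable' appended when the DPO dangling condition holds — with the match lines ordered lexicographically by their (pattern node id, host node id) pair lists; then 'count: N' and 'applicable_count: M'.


3 match(es); 0 pass the dangling check.
match: 0->9, 1->7, 2->2
match: 0->9, 1->7, 2->5
match: 0->9, 1->10, 2->1
count: 3
applicable_count: 0


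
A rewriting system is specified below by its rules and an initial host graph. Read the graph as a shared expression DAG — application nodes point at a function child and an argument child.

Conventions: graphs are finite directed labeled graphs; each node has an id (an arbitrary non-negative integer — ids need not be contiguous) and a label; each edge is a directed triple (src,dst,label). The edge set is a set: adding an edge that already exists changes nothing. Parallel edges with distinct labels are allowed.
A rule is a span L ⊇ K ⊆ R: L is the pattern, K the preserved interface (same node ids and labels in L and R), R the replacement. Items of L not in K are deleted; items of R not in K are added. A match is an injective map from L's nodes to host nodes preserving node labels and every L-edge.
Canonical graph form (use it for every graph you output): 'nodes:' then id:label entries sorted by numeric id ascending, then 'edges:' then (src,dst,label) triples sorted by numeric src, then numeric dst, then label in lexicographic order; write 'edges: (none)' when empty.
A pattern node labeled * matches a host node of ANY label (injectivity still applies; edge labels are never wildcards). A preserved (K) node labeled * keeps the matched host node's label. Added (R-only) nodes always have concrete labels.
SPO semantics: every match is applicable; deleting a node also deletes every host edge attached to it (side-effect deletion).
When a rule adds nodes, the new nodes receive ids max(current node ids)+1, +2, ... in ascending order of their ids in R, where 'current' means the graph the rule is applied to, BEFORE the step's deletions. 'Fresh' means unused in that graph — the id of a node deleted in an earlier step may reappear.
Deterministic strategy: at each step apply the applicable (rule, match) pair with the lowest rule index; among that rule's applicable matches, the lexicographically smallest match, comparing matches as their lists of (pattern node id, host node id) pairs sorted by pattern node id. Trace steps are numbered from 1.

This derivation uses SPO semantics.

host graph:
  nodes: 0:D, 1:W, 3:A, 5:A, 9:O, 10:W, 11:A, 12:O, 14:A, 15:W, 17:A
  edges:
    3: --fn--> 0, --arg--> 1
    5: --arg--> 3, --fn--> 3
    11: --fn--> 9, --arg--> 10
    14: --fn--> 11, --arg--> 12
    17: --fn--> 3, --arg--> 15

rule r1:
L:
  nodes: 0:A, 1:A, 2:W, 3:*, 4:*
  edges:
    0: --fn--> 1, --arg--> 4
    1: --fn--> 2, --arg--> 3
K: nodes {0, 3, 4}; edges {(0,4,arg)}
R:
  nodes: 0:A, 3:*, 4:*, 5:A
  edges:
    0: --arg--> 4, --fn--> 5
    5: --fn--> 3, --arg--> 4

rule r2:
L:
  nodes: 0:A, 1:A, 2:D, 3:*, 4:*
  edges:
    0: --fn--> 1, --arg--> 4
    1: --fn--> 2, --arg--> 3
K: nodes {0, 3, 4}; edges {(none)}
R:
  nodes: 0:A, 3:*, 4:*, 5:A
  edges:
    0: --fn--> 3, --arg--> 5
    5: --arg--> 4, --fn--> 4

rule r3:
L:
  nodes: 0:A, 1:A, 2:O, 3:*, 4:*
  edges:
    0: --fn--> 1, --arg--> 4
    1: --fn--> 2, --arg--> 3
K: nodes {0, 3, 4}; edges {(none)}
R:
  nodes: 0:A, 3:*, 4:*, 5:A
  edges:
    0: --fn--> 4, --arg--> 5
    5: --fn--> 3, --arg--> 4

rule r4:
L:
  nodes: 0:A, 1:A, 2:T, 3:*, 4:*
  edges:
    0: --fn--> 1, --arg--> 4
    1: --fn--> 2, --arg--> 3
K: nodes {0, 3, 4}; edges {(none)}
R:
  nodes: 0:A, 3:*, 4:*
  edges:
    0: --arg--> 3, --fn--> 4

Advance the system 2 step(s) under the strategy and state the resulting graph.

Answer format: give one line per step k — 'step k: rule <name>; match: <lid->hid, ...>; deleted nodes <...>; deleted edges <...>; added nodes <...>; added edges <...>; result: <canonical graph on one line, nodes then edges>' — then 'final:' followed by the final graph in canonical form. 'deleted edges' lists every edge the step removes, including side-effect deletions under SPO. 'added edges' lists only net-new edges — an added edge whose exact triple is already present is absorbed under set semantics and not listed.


step 1: rule r2; match: 0->17, 1->3, 2->0, 3->1, 4->15; deleted nodes 0, 3; deleted edges (3,0,fn); (3,1,arg); (5,3,arg); (5,3,fn); (17,3,fn); (17,15,arg); added nodes 18; added edges (17,1,fn); (17,18,arg); (18,15,arg); (18,15,fn); result: nodes: 1:W, 5:A, 9:O, 10:W, 11:A, 12:O, 14:A, 15:W, 17:A, 18:A edges: (11,9,fn); (11,10,arg); (14,11,fn); (14,12,arg); (17,1,fn); (17,18,arg); (18,15,arg); (18,15,fn)
step 2: rule r3; match: 0->14, 1->11, 2->9, 3->10, 4->12; deleted nodes 9, 11; deleted edges (11,9,fn); (11,10,arg); (14,11,fn); (14,12,arg); added nodes 19; added edges (14,12,fn); (14,19,arg); (19,10,fn); (19,12,arg); result: nodes: 1:W, 5:A, 10:W, 12:O, 14:A, 15:W, 17:A, 18:A, 19:A edges: (14,12,fn); (14,19,arg); (17,1,fn); (17,18,arg); (18,15,arg); (18,15,fn); (19,10,fn); (19,12,arg)
final:
nodes: 1:W, 5:A, 10:W, 12:O, 14:A, 15:W, 17:A, 18:A, 19:A
edges: (14,12,fn); (14,19,arg); (17,1,fn); (17,18,arg); (18,15,arg); (18,15,fn); (19,10,fn); (19,12,arg)


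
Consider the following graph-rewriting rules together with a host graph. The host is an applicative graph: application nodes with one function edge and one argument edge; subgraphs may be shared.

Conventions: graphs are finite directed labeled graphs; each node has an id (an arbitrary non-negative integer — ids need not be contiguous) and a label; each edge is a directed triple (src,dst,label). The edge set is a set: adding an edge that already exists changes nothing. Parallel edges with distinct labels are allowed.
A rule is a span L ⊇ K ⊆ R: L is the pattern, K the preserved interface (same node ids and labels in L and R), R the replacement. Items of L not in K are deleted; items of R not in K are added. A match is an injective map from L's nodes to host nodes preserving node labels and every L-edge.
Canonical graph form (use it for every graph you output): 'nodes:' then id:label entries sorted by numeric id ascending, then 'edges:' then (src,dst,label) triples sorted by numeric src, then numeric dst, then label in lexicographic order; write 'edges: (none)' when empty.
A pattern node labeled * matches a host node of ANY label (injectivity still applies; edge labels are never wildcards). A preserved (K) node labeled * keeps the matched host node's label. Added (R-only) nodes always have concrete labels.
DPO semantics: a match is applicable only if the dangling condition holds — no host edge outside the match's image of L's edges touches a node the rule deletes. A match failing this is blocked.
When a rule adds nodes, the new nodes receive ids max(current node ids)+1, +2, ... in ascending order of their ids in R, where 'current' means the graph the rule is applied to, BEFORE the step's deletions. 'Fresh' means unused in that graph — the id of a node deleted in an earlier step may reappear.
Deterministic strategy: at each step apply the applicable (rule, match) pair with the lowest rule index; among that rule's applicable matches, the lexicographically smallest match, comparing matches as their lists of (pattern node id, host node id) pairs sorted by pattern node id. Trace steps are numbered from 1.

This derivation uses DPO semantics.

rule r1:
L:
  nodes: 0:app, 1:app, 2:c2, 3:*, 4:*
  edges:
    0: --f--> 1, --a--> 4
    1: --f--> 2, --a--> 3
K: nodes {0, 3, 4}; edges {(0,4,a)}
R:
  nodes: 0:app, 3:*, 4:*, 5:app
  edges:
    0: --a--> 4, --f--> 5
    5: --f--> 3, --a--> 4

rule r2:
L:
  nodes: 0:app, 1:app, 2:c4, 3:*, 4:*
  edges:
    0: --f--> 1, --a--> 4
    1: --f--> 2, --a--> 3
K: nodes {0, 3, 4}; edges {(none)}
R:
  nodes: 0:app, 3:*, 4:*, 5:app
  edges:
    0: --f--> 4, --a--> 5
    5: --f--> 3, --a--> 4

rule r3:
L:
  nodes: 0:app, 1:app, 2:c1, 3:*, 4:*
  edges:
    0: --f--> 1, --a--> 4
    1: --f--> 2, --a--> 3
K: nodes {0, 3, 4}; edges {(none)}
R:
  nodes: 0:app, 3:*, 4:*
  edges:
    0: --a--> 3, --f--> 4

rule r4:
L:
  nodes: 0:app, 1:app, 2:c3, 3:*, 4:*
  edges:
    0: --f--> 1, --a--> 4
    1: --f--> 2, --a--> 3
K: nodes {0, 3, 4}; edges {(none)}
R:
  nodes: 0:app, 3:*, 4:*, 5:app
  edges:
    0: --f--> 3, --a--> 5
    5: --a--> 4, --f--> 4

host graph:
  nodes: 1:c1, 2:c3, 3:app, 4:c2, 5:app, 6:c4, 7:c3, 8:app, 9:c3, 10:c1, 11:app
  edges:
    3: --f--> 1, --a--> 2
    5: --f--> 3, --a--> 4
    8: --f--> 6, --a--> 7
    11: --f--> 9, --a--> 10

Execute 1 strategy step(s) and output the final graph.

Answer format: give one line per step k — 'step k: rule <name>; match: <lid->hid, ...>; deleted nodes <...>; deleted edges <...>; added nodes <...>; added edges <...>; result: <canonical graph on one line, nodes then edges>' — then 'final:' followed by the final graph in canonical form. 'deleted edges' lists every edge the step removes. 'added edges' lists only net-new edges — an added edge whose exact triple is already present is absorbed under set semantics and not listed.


step 1: rule r3; match: 0->5, 1->3, 2->1, 3->2, 4->4; deleted nodes 1, 3; deleted edges (3,1,f); (3,2,a); (5,3,f); (5,4,a); added nodes (none); added edges (5,2,a); (5,4,f); result: nodes: 2:c3, 4:c2, 5:app, 6:c4, 7:c3, 8:app, 9:c3, 10:c1, 11:app edges: (5,2,a); (5,4,f); (8,6,f); (8,7,a); (11,9,f); (11,10,a)
final:
nodes: 2:c3, 4:c2, 5:app, 6:c4, 7:c3, 8:app, 9:c3, 10:c1, 11:app
edges: (5,2,a); (5,4,f); (8,6,f); (8,7,a); (11,9,f); (11,10,a)


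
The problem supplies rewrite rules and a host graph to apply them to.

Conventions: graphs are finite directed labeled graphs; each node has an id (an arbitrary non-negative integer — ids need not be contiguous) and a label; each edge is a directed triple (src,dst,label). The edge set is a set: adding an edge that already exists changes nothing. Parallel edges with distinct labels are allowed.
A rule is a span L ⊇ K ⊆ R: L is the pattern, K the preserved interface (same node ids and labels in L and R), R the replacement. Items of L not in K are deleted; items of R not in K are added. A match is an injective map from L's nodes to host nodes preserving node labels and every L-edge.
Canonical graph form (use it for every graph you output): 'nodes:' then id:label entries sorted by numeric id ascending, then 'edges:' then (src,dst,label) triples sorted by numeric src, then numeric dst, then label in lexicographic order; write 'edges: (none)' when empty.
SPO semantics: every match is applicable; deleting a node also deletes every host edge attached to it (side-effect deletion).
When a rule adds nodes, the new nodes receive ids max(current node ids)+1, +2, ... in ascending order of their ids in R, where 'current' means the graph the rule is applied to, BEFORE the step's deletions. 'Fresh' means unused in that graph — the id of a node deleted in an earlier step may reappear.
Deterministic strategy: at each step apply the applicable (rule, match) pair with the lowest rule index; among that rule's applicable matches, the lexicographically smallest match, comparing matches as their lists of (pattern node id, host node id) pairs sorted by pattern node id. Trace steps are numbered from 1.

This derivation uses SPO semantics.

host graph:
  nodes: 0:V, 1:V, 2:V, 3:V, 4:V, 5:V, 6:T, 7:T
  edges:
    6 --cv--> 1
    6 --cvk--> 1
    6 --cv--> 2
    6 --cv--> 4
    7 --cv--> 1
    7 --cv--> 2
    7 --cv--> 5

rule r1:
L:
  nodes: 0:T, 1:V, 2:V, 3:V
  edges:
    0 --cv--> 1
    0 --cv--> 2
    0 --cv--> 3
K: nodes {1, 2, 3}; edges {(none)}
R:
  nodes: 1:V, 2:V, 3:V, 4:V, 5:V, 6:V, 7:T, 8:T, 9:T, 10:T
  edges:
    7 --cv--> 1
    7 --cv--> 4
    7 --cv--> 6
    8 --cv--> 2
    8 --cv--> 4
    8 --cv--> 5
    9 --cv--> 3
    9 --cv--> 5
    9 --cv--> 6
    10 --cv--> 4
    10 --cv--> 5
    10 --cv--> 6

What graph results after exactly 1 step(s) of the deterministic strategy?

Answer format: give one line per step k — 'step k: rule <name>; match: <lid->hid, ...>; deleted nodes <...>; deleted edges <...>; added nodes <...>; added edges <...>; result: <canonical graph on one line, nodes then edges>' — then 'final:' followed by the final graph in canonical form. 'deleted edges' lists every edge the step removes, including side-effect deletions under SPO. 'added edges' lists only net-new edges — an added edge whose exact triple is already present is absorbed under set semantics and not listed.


step 1: rule r1; match: 0->6, 1->1, 2->2, 3->4; deleted nodes 6; deleted edges (6,1,cv); (6,1,cvk); (6,2,cv); (6,4,cv); added nodes 8, 9, 10, 11, 12, 13, 14; added edges (11,1,cv); (11,8,cv); (11,10,cv); (12,2,cv); (12,8,cv); (12,9,cv); (13,4,cv); (13,9,cv); (13,10,cv); (14,8,cv); (14,9,cv); (14,10,cv); result: nodes: 0:V, 1:V, 2:V, 3:V, 4:V, 5:V, 7:T, 8:V, 9:V, 10:V, 11:T, 12:T, 13:T, 14:T edges: (7,1,cv); (7,2,cv); (7,5,cv); (11,1,cv); (11,8,cv); (11,10,cv); (12,2,cv); (12,8,cv); (12,9,cv); (13,4,cv); (13,9,cv); (13,10,cv); (14,8,cv); (14,9,cv); (14,10,cv)
final:
nodes: 0:V, 1:V, 2:V, 3:V, 4:V, 5:V, 7:T, 8:V, 9:V, 10:V, 11:T, 12:T, 13:T, 14:T
edges: (7,1,cv); (7,2,cv); (7,5,cv); (11,1,cv); (11,8,cv); (11,10,cv); (12,2,cv); (12,8,cv); (12,9,cv); (13,4,cv); (13,9,cv); (13,10,cv); (14,8,cv); (14,9,cv); (14,10,cv)


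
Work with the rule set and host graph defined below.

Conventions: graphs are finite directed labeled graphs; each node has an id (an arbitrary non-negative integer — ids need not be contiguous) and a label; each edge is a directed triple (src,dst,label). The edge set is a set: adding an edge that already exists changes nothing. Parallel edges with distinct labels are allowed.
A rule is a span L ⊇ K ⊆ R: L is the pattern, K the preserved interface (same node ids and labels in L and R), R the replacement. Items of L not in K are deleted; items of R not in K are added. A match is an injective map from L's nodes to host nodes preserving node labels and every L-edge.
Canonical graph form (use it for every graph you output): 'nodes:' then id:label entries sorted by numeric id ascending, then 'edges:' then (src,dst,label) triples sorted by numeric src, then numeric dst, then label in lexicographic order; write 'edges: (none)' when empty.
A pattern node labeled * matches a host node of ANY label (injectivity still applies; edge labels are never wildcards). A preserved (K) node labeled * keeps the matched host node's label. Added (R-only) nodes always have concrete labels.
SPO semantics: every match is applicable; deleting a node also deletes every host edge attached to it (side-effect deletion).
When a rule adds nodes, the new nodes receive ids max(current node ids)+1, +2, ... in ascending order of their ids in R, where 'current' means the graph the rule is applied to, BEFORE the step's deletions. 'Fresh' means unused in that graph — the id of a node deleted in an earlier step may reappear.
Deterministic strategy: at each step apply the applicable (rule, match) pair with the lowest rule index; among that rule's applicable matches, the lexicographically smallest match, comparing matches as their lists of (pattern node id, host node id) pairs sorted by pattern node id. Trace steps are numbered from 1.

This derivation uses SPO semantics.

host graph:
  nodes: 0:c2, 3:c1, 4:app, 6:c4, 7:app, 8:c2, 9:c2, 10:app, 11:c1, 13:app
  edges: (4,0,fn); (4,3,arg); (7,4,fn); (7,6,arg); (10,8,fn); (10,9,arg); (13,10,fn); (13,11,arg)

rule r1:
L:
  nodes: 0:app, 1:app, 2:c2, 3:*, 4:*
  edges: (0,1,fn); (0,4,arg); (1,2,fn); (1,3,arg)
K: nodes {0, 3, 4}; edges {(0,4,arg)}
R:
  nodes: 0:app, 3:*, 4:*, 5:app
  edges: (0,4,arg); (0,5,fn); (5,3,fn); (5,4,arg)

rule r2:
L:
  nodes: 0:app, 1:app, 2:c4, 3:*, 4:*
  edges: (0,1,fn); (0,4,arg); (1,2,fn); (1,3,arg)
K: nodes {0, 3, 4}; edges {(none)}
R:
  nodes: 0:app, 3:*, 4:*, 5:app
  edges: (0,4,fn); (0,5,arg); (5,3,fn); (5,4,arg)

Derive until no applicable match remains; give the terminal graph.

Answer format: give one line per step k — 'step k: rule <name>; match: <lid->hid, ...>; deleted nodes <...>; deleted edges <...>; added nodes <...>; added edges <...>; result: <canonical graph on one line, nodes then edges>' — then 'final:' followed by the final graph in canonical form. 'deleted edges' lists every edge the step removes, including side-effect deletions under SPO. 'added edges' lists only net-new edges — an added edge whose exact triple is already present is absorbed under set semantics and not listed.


step 1: rule r1; match: 0->7, 1->4, 2->0, 3->3, 4->6; deleted nodes 0, 4; deleted edges (4,0,fn); (4,3,arg); (7,4,fn); added nodes 14; added edges (7,14,fn); (14,3,fn); (14,6,arg); result: nodes: 3:c1, 6:c4, 7:app, 8:c2, 9:c2, 10:app, 11:c1, 13:app, 14:app edges: (7,6,arg); (7,14,fn); (10,8,fn); (10,9,arg); (13,10,fn); (13,11,arg); (14,3,fn); (14,6,arg)
step 2: rule r1; match: 0->13, 1->10, 2->8, 3->9, 4->11; deleted nodes 8, 10; deleted edges (10,8,fn); (10,9,arg); (13,10,fn); added nodes 15; added edges (13,15,fn); (15,9,fn); (15,11,arg); result: nodes: 3:c1, 6:c4, 7:app, 9:c2, 11:c1, 13:app, 14:app, 15:app edges: (7,6,arg); (7,14,fn); (13,11,arg); (13,15,fn); (14,3,fn); (14,6,arg); (15,9,fn); (15,11,arg)
final:
nodes: 3:c1, 6:c4, 7:app, 9:c2, 11:c1, 13:app, 14:app, 15:app
edges: (7,6,arg); (7,14,fn); (13,11,arg); (13,15,fn); (14,3,fn); (14,6,arg); (15,9,fn); (15,11,arg)


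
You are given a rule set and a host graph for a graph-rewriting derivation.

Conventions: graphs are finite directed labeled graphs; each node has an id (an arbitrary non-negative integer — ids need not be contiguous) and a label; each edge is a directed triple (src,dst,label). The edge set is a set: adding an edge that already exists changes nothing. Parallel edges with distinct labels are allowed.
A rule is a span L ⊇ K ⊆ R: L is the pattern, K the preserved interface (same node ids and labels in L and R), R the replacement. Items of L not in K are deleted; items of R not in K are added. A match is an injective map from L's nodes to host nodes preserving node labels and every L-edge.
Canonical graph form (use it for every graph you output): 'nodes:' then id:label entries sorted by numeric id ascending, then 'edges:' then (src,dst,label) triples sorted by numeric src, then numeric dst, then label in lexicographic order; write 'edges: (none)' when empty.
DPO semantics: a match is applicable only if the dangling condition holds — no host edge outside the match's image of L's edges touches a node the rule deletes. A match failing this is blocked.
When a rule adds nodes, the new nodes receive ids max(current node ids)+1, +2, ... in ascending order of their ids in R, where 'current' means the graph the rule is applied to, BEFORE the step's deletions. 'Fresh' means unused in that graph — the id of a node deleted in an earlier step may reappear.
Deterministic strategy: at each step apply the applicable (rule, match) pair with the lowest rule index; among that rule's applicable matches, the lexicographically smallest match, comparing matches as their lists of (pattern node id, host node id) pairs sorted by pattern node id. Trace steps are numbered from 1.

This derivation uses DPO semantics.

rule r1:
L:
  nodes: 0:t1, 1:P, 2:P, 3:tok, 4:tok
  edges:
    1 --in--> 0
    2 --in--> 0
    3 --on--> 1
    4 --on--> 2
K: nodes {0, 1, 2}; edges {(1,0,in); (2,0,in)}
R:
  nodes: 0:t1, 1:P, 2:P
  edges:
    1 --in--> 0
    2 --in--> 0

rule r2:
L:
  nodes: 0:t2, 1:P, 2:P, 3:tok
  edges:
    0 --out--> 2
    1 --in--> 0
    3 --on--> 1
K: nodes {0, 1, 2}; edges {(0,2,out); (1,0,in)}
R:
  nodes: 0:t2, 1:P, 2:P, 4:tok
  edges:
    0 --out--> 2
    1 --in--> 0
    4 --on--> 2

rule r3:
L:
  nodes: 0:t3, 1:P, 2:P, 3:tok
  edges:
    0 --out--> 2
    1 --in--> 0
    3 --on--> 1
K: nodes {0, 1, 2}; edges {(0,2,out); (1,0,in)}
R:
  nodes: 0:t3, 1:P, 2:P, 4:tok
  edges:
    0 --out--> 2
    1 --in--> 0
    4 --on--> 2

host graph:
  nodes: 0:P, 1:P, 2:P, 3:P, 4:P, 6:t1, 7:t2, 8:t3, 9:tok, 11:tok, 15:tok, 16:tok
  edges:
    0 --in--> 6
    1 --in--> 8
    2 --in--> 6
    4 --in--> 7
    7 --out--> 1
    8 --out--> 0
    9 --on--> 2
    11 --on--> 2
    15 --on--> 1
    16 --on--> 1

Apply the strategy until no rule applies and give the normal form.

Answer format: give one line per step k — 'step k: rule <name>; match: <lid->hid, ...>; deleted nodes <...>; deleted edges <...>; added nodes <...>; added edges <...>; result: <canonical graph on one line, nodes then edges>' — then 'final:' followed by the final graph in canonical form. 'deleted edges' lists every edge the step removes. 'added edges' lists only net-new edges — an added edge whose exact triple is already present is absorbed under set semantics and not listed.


step 1: rule r3; match: 0->8, 1->1, 2->0, 3->15; deleted nodes 15; deleted edges (15,1,on); added nodes 17; added edges (17,0,on); result: nodes: 0:P, 1:P, 2:P, 3:P, 4:P, 6:t1, 7:t2, 8:t3, 9:tok, 11:tok, 16:tok, 17:tok edges: (0,6,in); (1,8,in); (2,6,in); (4,7,in); (7,1,out); (8,0,out); (9,2,on); (11,2,on); (16,1,on); (17,0,on)
step 2: rule r1; match: 0->6, 1->0, 2->2, 3->17, 4->9; deleted nodes 9, 17; deleted edges (9,2,on); (17,0,on); added nodes (none); added edges (none); result: nodes: 0:P, 1:P, 2:P, 3:P, 4:P, 6:t1, 7:t2, 8:t3, 11:tok, 16:tok edges: (0,6,in); (1,8,in); (2,6,in); (4,7,in); (7,1,out); (8,0,out); (11,2,on); (16,1,on)
step 3: rule r3; match: 0->8, 1->1, 2->0, 3->16; deleted nodes 16; deleted edges (16,1,on); added nodes 17; added edges (17,0,on); result: nodes: 0:P, 1:P, 2:P, 3:P, 4:P, 6:t1, 7:t2, 8:t3, 11:tok, 17:tok edges: (0,6,in); (1,8,in); (2,6,in); (4,7,in); (7,1,out); (8,0,out); (11,2,on); (17,0,on)
step 4: rule r1; match: 0->6, 1->0, 2->2, 3->17, 4->11; deleted nodes 11, 17; deleted edges (11,2,on); (17,0,on); added nodes (none); added edges (none); result: nodes: 0:P, 1:P, 2:P, 3:P, 4:P, 6:t1, 7:t2, 8:t3 edges: (0,6,in); (1,8,in); (2,6,in); (4,7,in); (7,1,out); (8,0,out)
final:
nodes: 0:P, 1:P, 2:P, 3:P, 4:P, 6:t1, 7:t2, 8:t3
edges: (0,6,in); (1,8,in); (2,6,in); (4,7,in); (7,1,out); (8,0,out)


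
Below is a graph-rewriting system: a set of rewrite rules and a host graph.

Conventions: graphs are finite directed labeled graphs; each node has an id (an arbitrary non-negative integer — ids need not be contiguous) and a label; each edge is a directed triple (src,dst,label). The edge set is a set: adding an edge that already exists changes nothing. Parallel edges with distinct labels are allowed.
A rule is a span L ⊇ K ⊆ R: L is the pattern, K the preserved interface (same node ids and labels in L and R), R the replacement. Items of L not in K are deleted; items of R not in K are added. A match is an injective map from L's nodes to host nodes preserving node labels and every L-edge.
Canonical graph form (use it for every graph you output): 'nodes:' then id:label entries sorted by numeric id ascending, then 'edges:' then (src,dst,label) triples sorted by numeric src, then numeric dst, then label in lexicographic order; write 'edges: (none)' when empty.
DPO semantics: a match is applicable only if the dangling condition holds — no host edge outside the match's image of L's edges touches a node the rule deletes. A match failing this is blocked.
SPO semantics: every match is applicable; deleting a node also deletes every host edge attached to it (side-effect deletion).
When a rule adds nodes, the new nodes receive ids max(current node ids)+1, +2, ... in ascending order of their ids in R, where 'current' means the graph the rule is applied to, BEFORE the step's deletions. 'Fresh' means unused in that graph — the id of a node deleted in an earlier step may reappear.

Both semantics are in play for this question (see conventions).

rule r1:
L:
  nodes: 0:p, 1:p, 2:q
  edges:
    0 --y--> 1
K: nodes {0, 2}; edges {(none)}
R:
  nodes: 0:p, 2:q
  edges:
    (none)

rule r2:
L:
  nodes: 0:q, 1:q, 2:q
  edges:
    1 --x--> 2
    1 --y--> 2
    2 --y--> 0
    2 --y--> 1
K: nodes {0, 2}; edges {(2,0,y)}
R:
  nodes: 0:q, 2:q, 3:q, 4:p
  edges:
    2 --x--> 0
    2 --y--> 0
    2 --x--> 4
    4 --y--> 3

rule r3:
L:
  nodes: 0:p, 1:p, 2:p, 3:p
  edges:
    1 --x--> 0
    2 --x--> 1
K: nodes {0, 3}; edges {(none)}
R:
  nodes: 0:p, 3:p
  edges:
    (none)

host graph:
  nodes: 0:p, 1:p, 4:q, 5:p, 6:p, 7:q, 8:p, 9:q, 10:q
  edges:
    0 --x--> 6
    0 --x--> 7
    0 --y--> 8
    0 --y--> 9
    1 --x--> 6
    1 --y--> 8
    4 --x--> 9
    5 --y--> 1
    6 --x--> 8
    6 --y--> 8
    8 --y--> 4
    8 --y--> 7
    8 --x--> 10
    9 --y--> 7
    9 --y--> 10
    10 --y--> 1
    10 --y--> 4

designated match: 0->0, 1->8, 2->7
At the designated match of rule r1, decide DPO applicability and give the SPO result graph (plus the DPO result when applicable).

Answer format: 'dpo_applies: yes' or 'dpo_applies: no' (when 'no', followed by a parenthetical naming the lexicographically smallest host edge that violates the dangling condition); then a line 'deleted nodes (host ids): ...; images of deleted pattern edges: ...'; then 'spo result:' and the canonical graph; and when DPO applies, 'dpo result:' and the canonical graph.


dpo_applies: no
(the rule deletes node 8, which keeps host edge (1,8,y) outside the match image — the dangling condition fails, DPO blocks; SPO proceeds and side-deletes such edges)
deleted nodes (host ids): 8; images of deleted pattern edges: (0,8,y)
spo result:
nodes: 0:p, 1:p, 4:q, 5:p, 6:p, 7:q, 9:q, 10:q
edges: (0,6,x); (0,7,x); (0,9,y); (1,6,x); (4,9,x); (5,1,y); (9,7,y); (9,10,y); (10,1,y); (10,4,y)


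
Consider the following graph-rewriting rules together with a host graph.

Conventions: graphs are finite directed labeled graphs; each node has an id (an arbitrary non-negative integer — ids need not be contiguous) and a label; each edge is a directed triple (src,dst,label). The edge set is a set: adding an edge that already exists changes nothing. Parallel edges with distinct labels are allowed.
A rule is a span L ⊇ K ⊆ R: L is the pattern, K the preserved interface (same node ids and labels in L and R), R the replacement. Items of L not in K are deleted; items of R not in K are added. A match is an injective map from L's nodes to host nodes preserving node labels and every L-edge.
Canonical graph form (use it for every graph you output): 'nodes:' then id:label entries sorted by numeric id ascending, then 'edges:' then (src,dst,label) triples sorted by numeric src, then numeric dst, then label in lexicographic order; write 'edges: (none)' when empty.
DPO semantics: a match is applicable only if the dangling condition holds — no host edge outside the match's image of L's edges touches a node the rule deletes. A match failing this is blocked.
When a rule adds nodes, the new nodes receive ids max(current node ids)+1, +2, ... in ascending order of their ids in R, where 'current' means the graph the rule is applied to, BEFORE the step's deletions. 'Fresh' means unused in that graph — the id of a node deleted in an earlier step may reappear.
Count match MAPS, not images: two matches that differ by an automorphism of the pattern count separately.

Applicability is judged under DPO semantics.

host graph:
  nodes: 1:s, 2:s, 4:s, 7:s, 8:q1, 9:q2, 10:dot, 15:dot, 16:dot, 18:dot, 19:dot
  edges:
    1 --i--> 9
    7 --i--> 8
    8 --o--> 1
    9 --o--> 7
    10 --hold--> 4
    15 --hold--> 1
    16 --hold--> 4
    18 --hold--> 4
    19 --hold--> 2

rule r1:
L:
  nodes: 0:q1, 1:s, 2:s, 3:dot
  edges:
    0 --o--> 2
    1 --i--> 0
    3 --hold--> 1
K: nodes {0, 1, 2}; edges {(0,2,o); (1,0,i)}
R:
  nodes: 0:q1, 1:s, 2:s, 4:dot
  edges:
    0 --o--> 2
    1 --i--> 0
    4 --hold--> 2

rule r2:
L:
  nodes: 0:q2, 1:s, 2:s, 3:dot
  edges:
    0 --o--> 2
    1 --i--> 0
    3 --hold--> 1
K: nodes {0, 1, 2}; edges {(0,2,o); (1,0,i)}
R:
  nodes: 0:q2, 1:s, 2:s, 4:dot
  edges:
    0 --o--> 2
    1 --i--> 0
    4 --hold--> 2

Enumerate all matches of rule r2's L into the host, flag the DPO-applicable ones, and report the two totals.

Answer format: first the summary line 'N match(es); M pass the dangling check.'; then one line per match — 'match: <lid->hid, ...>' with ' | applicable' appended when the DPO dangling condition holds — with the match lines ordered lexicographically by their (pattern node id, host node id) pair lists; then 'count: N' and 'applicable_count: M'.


1 match(es); 1 pass the dangling check.
match: 0->9, 1->1, 2->7, 3->15 | applicable
count: 1
applicable_count: 1


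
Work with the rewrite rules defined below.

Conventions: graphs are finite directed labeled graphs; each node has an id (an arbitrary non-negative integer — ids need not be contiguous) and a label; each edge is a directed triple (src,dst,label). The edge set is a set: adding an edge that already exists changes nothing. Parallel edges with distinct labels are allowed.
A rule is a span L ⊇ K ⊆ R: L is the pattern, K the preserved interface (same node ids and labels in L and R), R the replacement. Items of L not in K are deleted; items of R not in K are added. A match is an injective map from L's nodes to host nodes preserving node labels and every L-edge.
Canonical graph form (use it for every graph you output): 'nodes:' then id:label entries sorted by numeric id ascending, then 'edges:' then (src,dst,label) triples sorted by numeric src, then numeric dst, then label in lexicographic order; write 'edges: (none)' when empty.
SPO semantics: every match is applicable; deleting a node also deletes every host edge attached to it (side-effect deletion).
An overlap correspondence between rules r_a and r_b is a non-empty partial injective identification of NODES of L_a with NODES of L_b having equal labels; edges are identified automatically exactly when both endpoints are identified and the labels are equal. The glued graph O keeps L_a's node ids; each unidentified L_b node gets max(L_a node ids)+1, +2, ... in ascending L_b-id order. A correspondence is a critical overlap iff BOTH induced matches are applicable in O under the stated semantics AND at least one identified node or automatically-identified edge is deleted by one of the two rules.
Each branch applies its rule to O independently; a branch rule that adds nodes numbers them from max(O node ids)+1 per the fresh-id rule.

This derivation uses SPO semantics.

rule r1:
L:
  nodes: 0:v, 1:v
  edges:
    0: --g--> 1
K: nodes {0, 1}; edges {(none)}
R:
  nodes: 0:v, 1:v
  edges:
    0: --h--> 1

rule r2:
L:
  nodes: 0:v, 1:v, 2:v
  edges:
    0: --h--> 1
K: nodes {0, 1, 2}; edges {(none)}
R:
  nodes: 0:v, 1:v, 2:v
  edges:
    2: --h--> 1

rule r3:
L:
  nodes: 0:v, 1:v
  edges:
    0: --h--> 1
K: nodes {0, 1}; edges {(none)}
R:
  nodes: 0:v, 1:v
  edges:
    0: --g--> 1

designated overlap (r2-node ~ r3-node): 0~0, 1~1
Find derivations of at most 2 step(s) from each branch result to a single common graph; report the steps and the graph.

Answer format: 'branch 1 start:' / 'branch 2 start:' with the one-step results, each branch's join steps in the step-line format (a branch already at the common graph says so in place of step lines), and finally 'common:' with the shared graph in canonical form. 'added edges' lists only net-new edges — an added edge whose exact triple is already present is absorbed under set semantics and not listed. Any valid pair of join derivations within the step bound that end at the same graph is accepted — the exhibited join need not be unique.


branch 1 start:
nodes: 0:v, 1:v, 2:v
edges: (2,1,h)
branch 2 start:
nodes: 0:v, 1:v, 2:v
edges: (0,1,g)
branch 1 step 1: rule r2; match: 0->2, 1->1, 2->0; deleted nodes (none); deleted edges (2,1,h); added nodes (none); added edges (0,1,h); result: nodes: 0:v, 1:v, 2:v edges: (0,1,h)
branch 2 step 1: rule r1; match: 0->0, 1->1; deleted nodes (none); deleted edges (0,1,g); added nodes (none); added edges (0,1,h); result: nodes: 0:v, 1:v, 2:v edges: (0,1,h)
common:
nodes: 0:v, 1:v, 2:v
edges: (0,1,h)


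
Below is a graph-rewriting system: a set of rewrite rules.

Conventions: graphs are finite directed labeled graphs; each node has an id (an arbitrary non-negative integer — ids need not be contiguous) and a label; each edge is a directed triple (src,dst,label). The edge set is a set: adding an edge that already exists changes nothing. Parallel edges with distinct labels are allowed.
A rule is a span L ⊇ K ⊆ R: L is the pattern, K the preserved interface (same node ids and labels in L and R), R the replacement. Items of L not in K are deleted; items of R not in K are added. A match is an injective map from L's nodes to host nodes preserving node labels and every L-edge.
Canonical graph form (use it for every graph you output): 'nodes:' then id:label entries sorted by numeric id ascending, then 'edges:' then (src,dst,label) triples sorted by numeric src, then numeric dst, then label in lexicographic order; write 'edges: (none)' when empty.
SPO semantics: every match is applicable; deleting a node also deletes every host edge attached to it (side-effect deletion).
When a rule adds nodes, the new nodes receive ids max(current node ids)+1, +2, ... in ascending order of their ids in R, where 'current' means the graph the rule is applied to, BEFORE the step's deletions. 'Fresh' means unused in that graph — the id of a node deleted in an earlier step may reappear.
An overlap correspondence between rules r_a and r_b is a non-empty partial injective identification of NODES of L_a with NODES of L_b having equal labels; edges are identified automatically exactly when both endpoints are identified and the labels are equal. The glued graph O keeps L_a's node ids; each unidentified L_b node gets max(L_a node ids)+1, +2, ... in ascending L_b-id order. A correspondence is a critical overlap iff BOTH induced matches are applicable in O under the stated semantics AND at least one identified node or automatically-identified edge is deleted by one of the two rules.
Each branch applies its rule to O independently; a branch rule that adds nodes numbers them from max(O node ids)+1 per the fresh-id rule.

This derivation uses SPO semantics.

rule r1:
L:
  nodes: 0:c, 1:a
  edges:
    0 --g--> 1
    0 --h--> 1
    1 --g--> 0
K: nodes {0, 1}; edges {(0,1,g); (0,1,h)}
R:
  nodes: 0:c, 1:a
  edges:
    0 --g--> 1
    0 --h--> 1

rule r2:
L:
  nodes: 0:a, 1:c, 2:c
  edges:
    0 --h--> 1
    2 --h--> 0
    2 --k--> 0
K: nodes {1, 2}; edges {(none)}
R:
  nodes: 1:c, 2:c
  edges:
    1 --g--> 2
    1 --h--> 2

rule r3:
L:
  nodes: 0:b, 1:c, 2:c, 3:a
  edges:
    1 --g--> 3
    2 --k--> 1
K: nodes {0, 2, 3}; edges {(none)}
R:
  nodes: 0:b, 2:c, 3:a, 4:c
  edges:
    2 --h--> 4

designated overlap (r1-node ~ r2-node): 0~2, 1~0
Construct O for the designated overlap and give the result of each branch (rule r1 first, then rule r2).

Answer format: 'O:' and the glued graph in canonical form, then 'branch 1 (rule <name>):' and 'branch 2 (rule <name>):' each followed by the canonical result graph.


O:
nodes: 0:c, 1:a, 2:c
edges: (0,1,g); (0,1,h); (0,1,k); (1,0,g); (1,2,h)
branch 1 (rule r1):
nodes: 0:c, 1:a, 2:c
edges: (0,1,g); (0,1,h); (0,1,k); (1,2,h)
branch 2 (rule r2):
nodes: 0:c, 2:c
edges: (2,0,g); (2,0,h)
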